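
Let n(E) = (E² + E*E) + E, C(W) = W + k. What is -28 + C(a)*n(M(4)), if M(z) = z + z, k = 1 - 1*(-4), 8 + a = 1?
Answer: -300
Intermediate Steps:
a = -7 (a = -8 + 1 = -7)
k = 5 (k = 1 + 4 = 5)
C(W) = 5 + W (C(W) = W + 5 = 5 + W)
M(z) = 2*z
n(E) = E + 2*E² (n(E) = (E² + E²) + E = 2*E² + E = E + 2*E²)
-28 + C(a)*n(M(4)) = -28 + (5 - 7)*((2*4)*(1 + 2*(2*4))) = -28 - 16*(1 + 2*8) = -28 - 16*(1 + 16) = -28 - 16*17 = -28 - 2*136 = -28 - 272 = -300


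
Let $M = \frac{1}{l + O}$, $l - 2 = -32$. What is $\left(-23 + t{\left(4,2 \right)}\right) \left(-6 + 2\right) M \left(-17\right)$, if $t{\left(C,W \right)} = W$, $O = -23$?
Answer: $\frac{1428}{53} \approx 26.943$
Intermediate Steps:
$l = -30$ ($l = 2 - 32 = -30$)
$M = - \frac{1}{53}$ ($M = \frac{1}{-30 - 23} = \frac{1}{-53} = - \frac{1}{53} \approx -0.018868$)
$\left(-23 + t{\left(4,2 \right)}\right) \left(-6 + 2\right) M \left(-17\right) = \left(-23 + 2\right) \left(-6 + 2\right) \left(- \frac{1}{53}\right) \left(-17\right) = \left(-21\right) \left(-4\right) \left(- \frac{1}{53}\right) \left(-17\right) = 84 \left(- \frac{1}{53}\right) \left(-17\right) = \left(- \frac{84}{53}\right) \left(-17\right) = \frac{1428}{53}$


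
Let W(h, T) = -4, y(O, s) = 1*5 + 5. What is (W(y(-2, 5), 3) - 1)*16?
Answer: -80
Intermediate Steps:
y(O, s) = 10 (y(O, s) = 5 + 5 = 10)
(W(y(-2, 5), 3) - 1)*16 = (-4 - 1)*16 = -5*16 = -80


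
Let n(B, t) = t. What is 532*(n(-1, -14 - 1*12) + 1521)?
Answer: 795340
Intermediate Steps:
532*(n(-1, -14 - 1*12) + 1521) = 532*((-14 - 1*12) + 1521) = 532*((-14 - 12) + 1521) = 532*(-26 + 1521) = 532*1495 = 795340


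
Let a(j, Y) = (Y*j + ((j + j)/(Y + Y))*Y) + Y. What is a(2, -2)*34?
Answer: -136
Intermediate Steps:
a(j, Y) = Y + j + Y*j (a(j, Y) = (Y*j + ((2*j)/((2*Y)))*Y) + Y = (Y*j + ((2*j)*(1/(2*Y)))*Y) + Y = (Y*j + (j/Y)*Y) + Y = (Y*j + j) + Y = (j + Y*j) + Y = Y + j + Y*j)
a(2, -2)*34 = (-2 + 2 - 2*2)*34 = (-2 + 2 - 4)*34 = -4*34 = -136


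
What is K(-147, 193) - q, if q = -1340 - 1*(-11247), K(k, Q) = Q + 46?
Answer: -9668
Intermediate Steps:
K(k, Q) = 46 + Q
q = 9907 (q = -1340 + 11247 = 9907)
K(-147, 193) - q = (46 + 193) - 1*9907 = 239 - 9907 = -9668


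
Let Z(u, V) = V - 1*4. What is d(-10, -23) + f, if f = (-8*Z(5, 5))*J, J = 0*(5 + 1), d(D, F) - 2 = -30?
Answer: -28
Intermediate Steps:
Z(u, V) = -4 + V (Z(u, V) = V - 4 = -4 + V)
d(D, F) = -28 (d(D, F) = 2 - 30 = -28)
J = 0 (J = 0*6 = 0)
f = 0 (f = -8*(-4 + 5)*0 = -8*1*0 = -8*0 = 0)
d(-10, -23) + f = -28 + 0 = -28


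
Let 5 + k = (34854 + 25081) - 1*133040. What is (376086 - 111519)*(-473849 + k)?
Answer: -144707301753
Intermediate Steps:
k = -73110 (k = -5 + ((34854 + 25081) - 1*133040) = -5 + (59935 - 133040) = -5 - 73105 = -73110)
(376086 - 111519)*(-473849 + k) = (376086 - 111519)*(-473849 - 73110) = 264567*(-546959) = -144707301753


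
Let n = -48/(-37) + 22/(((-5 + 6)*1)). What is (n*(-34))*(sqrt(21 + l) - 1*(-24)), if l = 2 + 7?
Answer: -703392/37 - 29308*sqrt(30)/37 ≈ -23349.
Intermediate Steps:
l = 9
n = 862/37 (n = -48*(-1/37) + 22/((1*1)) = 48/37 + 22/1 = 48/37 + 22*1 = 48/37 + 22 = 862/37 ≈ 23.297)
(n*(-34))*(sqrt(21 + l) - 1*(-24)) = ((862/37)*(-34))*(sqrt(21 + 9) - 1*(-24)) = -29308*(sqrt(30) + 24)/37 = -29308*(24 + sqrt(30))/37 = -703392/37 - 29308*sqrt(30)/37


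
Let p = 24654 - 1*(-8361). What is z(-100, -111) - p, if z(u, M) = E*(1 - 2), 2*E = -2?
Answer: -33014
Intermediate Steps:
E = -1 (E = (½)*(-2) = -1)
z(u, M) = 1 (z(u, M) = -(1 - 2) = -1*(-1) = 1)
p = 33015 (p = 24654 + 8361 = 33015)
z(-100, -111) - p = 1 - 1*33015 = 1 - 33015 = -33014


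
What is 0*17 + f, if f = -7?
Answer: -7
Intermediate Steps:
0*17 + f = 0*17 - 7 = 0 - 7 = -7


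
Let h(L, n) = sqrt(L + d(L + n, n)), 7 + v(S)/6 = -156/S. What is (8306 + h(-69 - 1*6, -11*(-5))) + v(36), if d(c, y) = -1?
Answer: 8238 + 2*I*sqrt(19) ≈ 8238.0 + 8.7178*I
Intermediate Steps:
v(S) = -42 - 936/S (v(S) = -42 + 6*(-156/S) = -42 - 936/S)
h(L, n) = sqrt(-1 + L) (h(L, n) = sqrt(L - 1) = sqrt(-1 + L))
(8306 + h(-69 - 1*6, -11*(-5))) + v(36) = (8306 + sqrt(-1 + (-69 - 1*6))) + (-42 - 936/36) = (8306 + sqrt(-1 + (-69 - 6))) + (-42 - 936*1/36) = (8306 + sqrt(-1 - 75)) + (-42 - 26) = (8306 + sqrt(-76)) - 68 = (8306 + 2*I*sqrt(19)) - 68 = 8238 + 2*I*sqrt(19)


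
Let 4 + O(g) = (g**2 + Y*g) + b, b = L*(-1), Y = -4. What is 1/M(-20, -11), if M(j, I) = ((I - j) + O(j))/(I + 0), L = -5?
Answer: -11/490 ≈ -0.022449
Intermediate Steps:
b = 5 (b = -5*(-1) = 5)
O(g) = 1 + g**2 - 4*g (O(g) = -4 + ((g**2 - 4*g) + 5) = -4 + (5 + g**2 - 4*g) = 1 + g**2 - 4*g)
M(j, I) = (1 + I + j**2 - 5*j)/I (M(j, I) = ((I - j) + (1 + j**2 - 4*j))/(I + 0) = (1 + I + j**2 - 5*j)/I)
1/M(-20, -11) = 1/((1 - 11 + (-20)**2 - 5*(-20))/(-11)) = 1/(-(1 - 11 + 400 + 100)/11) = 1/(-1/11*490) = 1/(-490/11) = -11/490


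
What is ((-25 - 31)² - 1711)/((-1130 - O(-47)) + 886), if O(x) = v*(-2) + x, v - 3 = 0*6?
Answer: -1425/191 ≈ -7.4607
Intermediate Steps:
v = 3 (v = 3 + 0*6 = 3 + 0 = 3)
O(x) = -6 + x (O(x) = 3*(-2) + x = -6 + x)
((-25 - 31)² - 1711)/((-1130 - O(-47)) + 886) = ((-25 - 31)² - 1711)/((-1130 - (-6 - 47)) + 886) = ((-56)² - 1711)/((-1130 - 1*(-53)) + 886) = (3136 - 1711)/((-1130 + 53) + 886) = 1425/(-1077 + 886) = 1425/(-191) = 1425*(-1/191) = -1425/191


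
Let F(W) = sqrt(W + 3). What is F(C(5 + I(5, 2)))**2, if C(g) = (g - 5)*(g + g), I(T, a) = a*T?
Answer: 303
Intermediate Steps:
I(T, a) = T*a
C(g) = 2*g*(-5 + g) (C(g) = (-5 + g)*(2*g) = 2*g*(-5 + g))
F(W) = sqrt(3 + W)
F(C(5 + I(5, 2)))**2 = (sqrt(3 + 2*(5 + 5*2)*(-5 + (5 + 5*2))))**2 = (sqrt(3 + 2*(5 + 10)*(-5 + (5 + 10))))**2 = (sqrt(3 + 2*15*(-5 + 15)))**2 = (sqrt(3 + 2*15*10))**2 = (sqrt(3 + 300))**2 = (sqrt(303))**2 = 303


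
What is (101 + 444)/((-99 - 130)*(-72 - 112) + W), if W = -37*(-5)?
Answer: 545/42321 ≈ 0.012878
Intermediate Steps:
W = 185
(101 + 444)/((-99 - 130)*(-72 - 112) + W) = (101 + 444)/((-99 - 130)*(-72 - 112) + 185) = 545/(-229*(-184) + 185) = 545/(42136 + 185) = 545/42321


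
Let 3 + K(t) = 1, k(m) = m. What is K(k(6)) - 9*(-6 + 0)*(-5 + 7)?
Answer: 106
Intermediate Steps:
K(t) = -2 (K(t) = -3 + 1 = -2)
K(k(6)) - 9*(-6 + 0)*(-5 + 7) = -2 - 9*(-6 + 0)*(-5 + 7) = -2 - (-54)*2 = -2 - 9*(-12) = -2 + 108 = 106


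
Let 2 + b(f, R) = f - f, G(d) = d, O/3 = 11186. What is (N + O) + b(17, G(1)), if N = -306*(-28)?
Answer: 42124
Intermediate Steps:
O = 33558 (O = 3*11186 = 33558)
b(f, R) = -2 (b(f, R) = -2 + (f - f) = -2 + 0 = -2)
N = 8568
(N + O) + b(17, G(1)) = (8568 + 33558) - 2 = 42126 - 2 = 42124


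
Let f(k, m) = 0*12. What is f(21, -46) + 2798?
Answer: 2798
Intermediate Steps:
f(k, m) = 0
f(21, -46) + 2798 = 0 + 2798 = 2798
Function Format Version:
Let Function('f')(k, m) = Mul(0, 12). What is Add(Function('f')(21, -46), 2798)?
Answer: 2798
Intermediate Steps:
Function('f')(k, m) = 0
Add(Function('f')(21, -46), 2798) = Add(0, 2798) = 2798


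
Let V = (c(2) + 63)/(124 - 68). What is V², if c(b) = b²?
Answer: 4489/3136 ≈ 1.4314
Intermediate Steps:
V = 67/56 (V = (2² + 63)/(124 - 68) = (4 + 63)/56 = 67*(1/56) = 67/56 ≈ 1.1964)
V² = (67/56)² = 4489/3136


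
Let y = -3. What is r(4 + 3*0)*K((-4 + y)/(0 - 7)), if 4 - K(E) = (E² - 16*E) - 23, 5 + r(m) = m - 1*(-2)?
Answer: 42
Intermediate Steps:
r(m) = -3 + m (r(m) = -5 + (m - 1*(-2)) = -5 + (m + 2) = -5 + (2 + m) = -3 + m)
K(E) = 27 - E² + 16*E (K(E) = 4 - ((E² - 16*E) - 23) = 4 - (-23 + E² - 16*E) = 4 + (23 - E² + 16*E) = 27 - E² + 16*E)
r(4 + 3*0)*K((-4 + y)/(0 - 7)) = (-3 + (4 + 3*0))*(27 - ((-4 - 3)/(0 - 7))² + 16*((-4 - 3)/(0 - 7))) = (-3 + (4 + 0))*(27 - (-7/(-7))² + 16*(-7/(-7))) = (-3 + 4)*(27 - (-7*(-⅐))² + 16*(-7*(-⅐))) = 1*(27 - 1*1² + 16*1) = 1*(27 - 1*1 + 16) = 1*(27 - 1 + 16) = 1*42 = 42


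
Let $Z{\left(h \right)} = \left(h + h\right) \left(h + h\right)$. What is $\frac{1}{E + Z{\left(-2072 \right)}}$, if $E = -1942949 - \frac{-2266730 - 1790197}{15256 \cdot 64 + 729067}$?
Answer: $\frac{1705451}{25973659525864} \approx 6.5661 \cdot 10^{-8}$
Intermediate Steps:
$Z{\left(h \right)} = 4 h^{2}$ ($Z{\left(h \right)} = 2 h 2 h = 4 h^{2}$)
$E = - \frac{3313600258072}{1705451}$ ($E = -1942949 - - \frac{4056927}{976384 + 729067} = -1942949 - - \frac{4056927}{1705451} = -1942949 + \frac{4056927}{1705451} = - \frac{3313600258072}{1705451} \approx -1.9429 \cdot 10^{6}$)
$\frac{1}{E + Z{\left(-2072 \right)}} = \frac{1}{- \frac{3313600258072}{1705451} + 4 \left(-2072\right)^{2}} = \frac{1}{- \frac{3313600258072}{1705451} + 4 \cdot 4293184} = \frac{1}{- \frac{3313600258072}{1705451} + 17172736} = \frac{1}{\frac{25973659525864}{1705451}} = \frac{1705451}{25973659525864}$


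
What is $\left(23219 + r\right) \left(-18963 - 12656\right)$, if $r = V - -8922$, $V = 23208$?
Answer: $-1750080031$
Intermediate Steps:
$r = 32130$ ($r = 23208 - -8922 = 23208 + 8922 = 32130$)
$\left(23219 + r\right) \left(-18963 - 12656\right) = \left(23219 + 32130\right) \left(-18963 - 12656\right) = 55349 \left(-31619\right) = -1750080031$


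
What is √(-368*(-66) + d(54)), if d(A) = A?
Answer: √24342 ≈ 156.02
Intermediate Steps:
√(-368*(-66) + d(54)) = √(-368*(-66) + 54) = √(24288 + 54) = √24342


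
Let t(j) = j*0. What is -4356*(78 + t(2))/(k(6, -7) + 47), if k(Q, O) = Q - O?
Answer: -28314/5 ≈ -5662.8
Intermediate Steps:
t(j) = 0
-4356*(78 + t(2))/(k(6, -7) + 47) = -4356*(78 + 0)/((6 - 1*(-7)) + 47) = -339768/((6 + 7) + 47) = -339768/(13 + 47) = -339768/60 = -4356*13/10 = -28314/5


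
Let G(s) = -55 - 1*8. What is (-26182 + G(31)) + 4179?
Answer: -22066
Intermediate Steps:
G(s) = -63 (G(s) = -55 - 8 = -63)
(-26182 + G(31)) + 4179 = (-26182 - 63) + 4179 = -26245 + 4179 = -22066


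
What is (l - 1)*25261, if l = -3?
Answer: -101044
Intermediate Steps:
(l - 1)*25261 = (-3 - 1)*25261 = -4*25261 = -101044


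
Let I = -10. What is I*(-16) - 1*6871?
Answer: -6711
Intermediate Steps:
I*(-16) - 1*6871 = -10*(-16) - 1*6871 = 160 - 6871 = -6711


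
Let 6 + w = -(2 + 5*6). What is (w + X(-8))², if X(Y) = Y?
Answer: 2116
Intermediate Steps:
w = -38 (w = -6 - (2 + 5*6) = -6 - (2 + 30) = -6 - 1*32 = -6 - 32 = -38)
(w + X(-8))² = (-38 - 8)² = (-46)² = 2116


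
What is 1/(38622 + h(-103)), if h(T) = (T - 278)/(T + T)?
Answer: 206/7956513 ≈ 2.5891e-5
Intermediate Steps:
h(T) = (-278 + T)/(2*T) (h(T) = (-278 + T)/((2*T)) = (-278 + T)*(1/(2*T)) = (-278 + T)/(2*T))
1/(38622 + h(-103)) = 1/(38622 + (½)*(-278 - 103)/(-103)) = 1/(38622 + (½)*(-1/103)*(-381)) = 1/(38622 + 381/206) = 1/(7956513/206) = 206/7956513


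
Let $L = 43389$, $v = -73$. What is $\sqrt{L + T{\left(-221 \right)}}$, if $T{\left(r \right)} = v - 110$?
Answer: $\sqrt{43206} \approx 207.86$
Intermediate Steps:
$T{\left(r \right)} = -183$ ($T{\left(r \right)} = -73 - 110 = -183$)
$\sqrt{L + T{\left(-221 \right)}} = \sqrt{43389 - 183} = \sqrt{43206}$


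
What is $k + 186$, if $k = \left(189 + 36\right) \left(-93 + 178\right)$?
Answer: $19311$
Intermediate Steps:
$k = 19125$ ($k = 225 \cdot 85 = 19125$)
$k + 186 = 19125 + 186 = 19311$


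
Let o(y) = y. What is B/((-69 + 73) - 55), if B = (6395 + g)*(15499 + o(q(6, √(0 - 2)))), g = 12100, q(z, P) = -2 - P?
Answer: -95539005/17 + 6165*I*√2/17 ≈ -5.6199e+6 + 512.86*I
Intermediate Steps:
B = 286617015 - 18495*I*√2 (B = (6395 + 12100)*(15499 + (-2 - √(0 - 2))) = 18495*(15499 + (-2 - √(-2))) = 18495*(15499 + (-2 - I*√2)) = 18495*(15497 - I*√2) = 286617015 - 18495*I*√2 ≈ 2.8662e+8 - 26156.0*I)
B/((-69 + 73) - 55) = (286617015 - 18495*I*√2)/((-69 + 73) - 55) = (286617015 - 18495*I*√2)/(4 - 55) = (286617015 - 18495*I*√2)/(-51) = (286617015 - 18495*I*√2)*(-1/51) = -95539005/17 + 6165*I*√2/17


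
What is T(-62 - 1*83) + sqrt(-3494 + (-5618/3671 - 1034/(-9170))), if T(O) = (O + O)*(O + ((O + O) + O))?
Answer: 168200 + I*sqrt(990253804085196455)/16831535 ≈ 1.682e+5 + 59.122*I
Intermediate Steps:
T(O) = 8*O**2 (T(O) = (2*O)*(O + (2*O + O)) = (2*O)*(O + 3*O) = (2*O)*(4*O) = 8*O**2)
T(-62 - 1*83) + sqrt(-3494 + (-5618/3671 - 1034/(-9170))) = 8*(-62 - 1*83)**2 + sqrt(-3494 + (-5618/3671 - 1034/(-9170))) = 8*(-62 - 83)**2 + sqrt(-3494 + (-5618*1/3671 - 1034*(-1/9170))) = 8*(-145)**2 + sqrt(-3494 + (-5618/3671 + 517/4585)) = 8*21025 + sqrt(-3494 - 23860623/16831535) = 168200 + sqrt(-58833243913/16831535) = 168200 + I*sqrt(990253804085196455)/16831535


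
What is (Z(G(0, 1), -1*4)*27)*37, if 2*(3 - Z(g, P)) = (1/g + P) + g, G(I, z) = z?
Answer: 3996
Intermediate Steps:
Z(g, P) = 3 - P/2 - g/2 - 1/(2*g) (Z(g, P) = 3 - ((1/g + P) + g)/2 = 3 - ((P + 1/g) + g)/2 = 3 - (P + g + 1/g)/2 = 3 + (-P/2 - g/2 - 1/(2*g)) = 3 - P/2 - g/2 - 1/(2*g))
(Z(G(0, 1), -1*4)*27)*37 = (((½)*(-1 - 1*1*(-6 - 1*4 + 1))/1)*27)*37 = (((½)*1*(-1 - 1*1*(-6 - 4 + 1)))*27)*37 = (((½)*1*(-1 - 1*1*(-9)))*27)*37 = (((½)*1*(-1 + 9))*27)*37 = (((½)*1*8)*27)*37 = (4*27)*37 = 108*37 = 3996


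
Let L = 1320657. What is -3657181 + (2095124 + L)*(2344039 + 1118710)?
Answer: 11827988584788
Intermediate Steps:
-3657181 + (2095124 + L)*(2344039 + 1118710) = -3657181 + (2095124 + 1320657)*(2344039 + 1118710) = -3657181 + 3415781*3462749 = -3657181 + 11827992241969 = 11827988584788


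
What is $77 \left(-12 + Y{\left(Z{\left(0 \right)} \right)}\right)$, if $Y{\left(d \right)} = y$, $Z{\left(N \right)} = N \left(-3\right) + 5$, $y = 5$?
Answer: $-539$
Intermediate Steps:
$Z{\left(N \right)} = 5 - 3 N$ ($Z{\left(N \right)} = - 3 N + 5 = 5 - 3 N$)
$Y{\left(d \right)} = 5$
$77 \left(-12 + Y{\left(Z{\left(0 \right)} \right)}\right) = 77 \left(-12 + 5\right) = 77 \left(-7\right) = -539$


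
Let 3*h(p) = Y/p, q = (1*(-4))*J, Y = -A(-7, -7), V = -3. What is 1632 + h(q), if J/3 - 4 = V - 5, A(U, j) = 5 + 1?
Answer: 39167/24 ≈ 1632.0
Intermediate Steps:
A(U, j) = 6
J = -12 (J = 12 + 3*(-3 - 5) = 12 + 3*(-8) = 12 - 24 = -12)
Y = -6 (Y = -1*6 = -6)
q = 48 (q = (1*(-4))*(-12) = -4*(-12) = 48)
h(p) = -2/p (h(p) = (-6/p)/3 = -2/p)
1632 + h(q) = 1632 - 2/48 = 1632 - 2*1/48 = 1632 - 1/24 = 39167/24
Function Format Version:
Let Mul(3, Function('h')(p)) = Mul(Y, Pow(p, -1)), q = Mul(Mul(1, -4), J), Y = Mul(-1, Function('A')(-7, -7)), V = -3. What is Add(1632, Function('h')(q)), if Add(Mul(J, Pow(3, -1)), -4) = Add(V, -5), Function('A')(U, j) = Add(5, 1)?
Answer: Rational(39167, 24) ≈ 1632.0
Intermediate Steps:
Function('A')(U, j) = 6
J = -12 (J = Add(12, Mul(3, Add(-3, -5))) = Add(12, Mul(3, -8)) = Add(12, -24) = -12)
Y = -6 (Y = Mul(-1, 6) = -6)
q = 48 (q = Mul(Mul(1, -4), -12) = Mul(-4, -12) = 48)
Function('h')(p) = Mul(-2, Pow(p, -1)) (Function('h')(p) = Mul(Rational(1, 3), Mul(-6, Pow(p, -1))) = Mul(-2, Pow(p, -1)))
Add(1632, Function('h')(q)) = Add(1632, Mul(-2, Pow(48, -1))) = Add(1632, Mul(-2, Rational(1, 48))) = Add(1632, Rational(-1, 24)) = Rational(39167, 24)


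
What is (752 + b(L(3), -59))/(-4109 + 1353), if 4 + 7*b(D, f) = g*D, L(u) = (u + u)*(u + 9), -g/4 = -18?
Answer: -373/689 ≈ -0.54136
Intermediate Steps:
g = 72 (g = -4*(-18) = 72)
L(u) = 2*u*(9 + u) (L(u) = (2*u)*(9 + u) = 2*u*(9 + u))
b(D, f) = -4/7 + 72*D/7 (b(D, f) = -4/7 + (72*D)/7 = -4/7 + 72*D/7)
(752 + b(L(3), -59))/(-4109 + 1353) = (752 + (-4/7 + 72*(2*3*(9 + 3))/7))/(-4109 + 1353) = (752 + (-4/7 + 72*(2*3*12)/7))/(-2756) = (752 + (-4/7 + (72/7)*72))*(-1/2756) = (752 + (-4/7 + 5184/7))*(-1/2756) = (752 + 740)*(-1/2756) = 1492*(-1/2756) = -373/689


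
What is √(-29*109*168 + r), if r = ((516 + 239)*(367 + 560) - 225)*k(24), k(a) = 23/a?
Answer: 3*√61982/2 ≈ 373.44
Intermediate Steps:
r = 1341015/2 (r = ((516 + 239)*(367 + 560) - 225)*(23/24) = (755*927 - 225)*(23*(1/24)) = (699885 - 225)*(23/24) = 699660*(23/24) = 1341015/2 ≈ 6.7051e+5)
√(-29*109*168 + r) = √(-29*109*168 + 1341015/2) = √(-3161*168 + 1341015/2) = √(-531048 + 1341015/2) = √(278919/2) = 3*√61982/2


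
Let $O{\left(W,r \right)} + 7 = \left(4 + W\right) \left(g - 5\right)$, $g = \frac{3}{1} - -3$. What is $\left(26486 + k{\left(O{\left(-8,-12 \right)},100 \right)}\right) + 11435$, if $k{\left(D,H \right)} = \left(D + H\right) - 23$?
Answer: $37987$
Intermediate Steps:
$g = 6$ ($g = 3 \cdot 1 + 3 = 3 + 3 = 6$)
$O{\left(W,r \right)} = -3 + W$ ($O{\left(W,r \right)} = -7 + \left(4 + W\right) \left(6 - 5\right) = -7 + \left(4 + W\right) 1 = -7 + \left(4 + W\right) = -3 + W$)
$k{\left(D,H \right)} = -23 + D + H$
$\left(26486 + k{\left(O{\left(-8,-12 \right)},100 \right)}\right) + 11435 = \left(26486 - -66\right) + 11435 = \left(26486 + 66\right) + 11435 = 26552 + 11435 = 37987$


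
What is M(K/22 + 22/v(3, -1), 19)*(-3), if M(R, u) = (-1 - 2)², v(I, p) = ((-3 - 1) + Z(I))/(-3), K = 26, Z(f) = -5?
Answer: -27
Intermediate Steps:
v(I, p) = 3 (v(I, p) = ((-3 - 1) - 5)/(-3) = (-4 - 5)*(-⅓) = -9*(-⅓) = 3)
M(R, u) = 9 (M(R, u) = (-3)² = 9)
M(K/22 + 22/v(3, -1), 19)*(-3) = 9*(-3) = -27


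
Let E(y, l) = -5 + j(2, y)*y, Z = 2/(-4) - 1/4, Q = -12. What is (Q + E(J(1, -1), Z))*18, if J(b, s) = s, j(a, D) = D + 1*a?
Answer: -324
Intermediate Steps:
j(a, D) = D + a
Z = -¾ (Z = 2*(-¼) - 1*¼ = -½ - ¼ = -¾ ≈ -0.75000)
E(y, l) = -5 + y*(2 + y) (E(y, l) = -5 + (y + 2)*y = -5 + (2 + y)*y = -5 + y*(2 + y))
(Q + E(J(1, -1), Z))*18 = (-12 + (-5 - (2 - 1)))*18 = (-12 + (-5 - 1*1))*18 = (-12 + (-5 - 1))*18 = (-12 - 6)*18 = -18*18 = -324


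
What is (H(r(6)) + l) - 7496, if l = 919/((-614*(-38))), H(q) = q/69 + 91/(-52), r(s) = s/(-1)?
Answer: -1005897024/134159 ≈ -7497.8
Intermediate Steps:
r(s) = -s (r(s) = s*(-1) = -s)
H(q) = -7/4 + q/69 (H(q) = q*(1/69) + 91*(-1/52) = q/69 - 7/4 = -7/4 + q/69)
l = 919/23332 ≈ 0.039388
(H(r(6)) + l) - 7496 = ((-7/4 + (-1*6)/69) + 919/23332) - 7496 = ((-7/4 + (1/69)*(-6)) + 919/23332) - 7496 = ((-7/4 - 2/23) + 919/23332) - 7496 = (-169/92 + 919/23332) - 7496 = -241160/134159 - 7496 = -1005897024/134159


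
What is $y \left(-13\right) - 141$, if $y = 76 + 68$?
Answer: $-2013$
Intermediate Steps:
$y = 144$
$y \left(-13\right) - 141 = 144 \left(-13\right) - 141 = -1872 - 141 = -2013$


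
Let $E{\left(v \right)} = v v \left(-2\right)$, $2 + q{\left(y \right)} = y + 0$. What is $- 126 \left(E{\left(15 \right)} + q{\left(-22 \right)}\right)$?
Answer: $59724$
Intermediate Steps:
$q{\left(y \right)} = -2 + y$ ($q{\left(y \right)} = -2 + \left(y + 0\right) = -2 + y$)
$E{\left(v \right)} = - 2 v^{2}$ ($E{\left(v \right)} = v^{2} \left(-2\right) = - 2 v^{2}$)
$- 126 \left(E{\left(15 \right)} + q{\left(-22 \right)}\right) = - 126 \left(- 2 \cdot 15^{2} - 24\right) = - 126 \left(\left(-2\right) 225 - 24\right) = - 126 \left(-450 - 24\right) = \left(-126\right) \left(-474\right) = 59724$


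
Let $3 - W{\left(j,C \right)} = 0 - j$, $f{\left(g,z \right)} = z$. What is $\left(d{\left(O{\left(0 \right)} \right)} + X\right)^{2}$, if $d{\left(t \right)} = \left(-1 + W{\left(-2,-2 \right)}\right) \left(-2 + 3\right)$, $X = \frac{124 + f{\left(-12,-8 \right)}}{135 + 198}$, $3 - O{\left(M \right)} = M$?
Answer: $\frac{13456}{110889} \approx 0.12135$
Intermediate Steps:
$O{\left(M \right)} = 3 - M$
$W{\left(j,C \right)} = 3 + j$ ($W{\left(j,C \right)} = 3 - \left(0 - j\right) = 3 - - j = 3 + j$)
$X = \frac{116}{333}$ ($X = \frac{124 - 8}{135 + 198} = \frac{116}{333} \approx 0.34835$)
$d{\left(t \right)} = 0$ ($d{\left(t \right)} = \left(-1 + \left(3 - 2\right)\right) \left(-2 + 3\right) = \left(-1 + 1\right) 1 = 0 \cdot 1 = 0$)
$\left(d{\left(O{\left(0 \right)} \right)} + X\right)^{2} = \left(0 + \frac{116}{333}\right)^{2} = \left(\frac{116}{333}\right)^{2} = \frac{13456}{110889}$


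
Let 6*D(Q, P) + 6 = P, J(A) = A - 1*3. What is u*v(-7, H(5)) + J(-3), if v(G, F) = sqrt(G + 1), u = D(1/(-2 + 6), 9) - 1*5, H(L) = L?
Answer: -6 - 9*I*sqrt(6)/2 ≈ -6.0 - 11.023*I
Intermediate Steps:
J(A) = -3 + A (J(A) = A - 3 = -3 + A)
D(Q, P) = -1 + P/6
u = -9/2 (u = (-1 + (1/6)*9) - 1*5 = (-1 + 3/2) - 5 = 1/2 - 5 = -9/2 ≈ -4.5000)
v(G, F) = sqrt(1 + G)
u*v(-7, H(5)) + J(-3) = -9*sqrt(1 - 7)/2 + (-3 - 3) = -9*I*sqrt(6)/2 - 6 = -6 - 9*I*sqrt(6)/2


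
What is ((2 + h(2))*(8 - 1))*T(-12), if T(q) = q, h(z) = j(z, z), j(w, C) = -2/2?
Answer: -84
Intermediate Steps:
j(w, C) = -1 (j(w, C) = -2*½ = -1)
h(z) = -1
((2 + h(2))*(8 - 1))*T(-12) = ((2 - 1)*(8 - 1))*(-12) = (1*7)*(-12) = 7*(-12) = -84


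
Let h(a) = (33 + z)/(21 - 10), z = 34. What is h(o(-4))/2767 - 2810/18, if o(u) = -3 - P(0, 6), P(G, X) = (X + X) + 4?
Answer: -42763382/273933 ≈ -156.11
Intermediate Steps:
P(G, X) = 4 + 2*X (P(G, X) = 2*X + 4 = 4 + 2*X)
o(u) = -19 (o(u) = -3 - (4 + 2*6) = -3 - (4 + 12) = -3 - 1*16 = -3 - 16 = -19)
h(a) = 67/11 (h(a) = (33 + 34)/(21 - 10) = 67/11)
h(o(-4))/2767 - 2810/18 = (67/11)/2767 - 2810/18 = (67/11)*(1/2767) - 2810*1/18 = 67/30437 - 1405/9 = -42763382/273933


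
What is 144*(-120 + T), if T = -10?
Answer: -18720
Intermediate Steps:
144*(-120 + T) = 144*(-120 - 10) = 144*(-130) = -18720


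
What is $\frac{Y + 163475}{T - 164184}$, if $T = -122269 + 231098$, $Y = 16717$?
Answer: $- \frac{180192}{55355} \approx -3.2552$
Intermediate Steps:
$T = 108829$
$\frac{Y + 163475}{T - 164184} = \frac{16717 + 163475}{108829 - 164184} = \frac{180192}{-55355} = 180192 \left(- \frac{1}{55355}\right) = - \frac{180192}{55355}$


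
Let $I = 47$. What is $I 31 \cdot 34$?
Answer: $49538$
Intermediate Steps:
$I 31 \cdot 34 = 47 \cdot 31 \cdot 34 = 1457 \cdot 34 = 49538$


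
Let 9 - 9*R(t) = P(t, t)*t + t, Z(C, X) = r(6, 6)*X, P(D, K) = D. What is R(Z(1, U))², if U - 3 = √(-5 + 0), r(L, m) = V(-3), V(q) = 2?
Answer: -3211/81 + 676*I*√5/81 ≈ -39.642 + 18.661*I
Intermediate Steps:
r(L, m) = 2
U = 3 + I*√5 (U = 3 + √(-5 + 0) = 3 + √(-5) = 3 + I*√5 ≈ 3.0 + 2.2361*I)
Z(C, X) = 2*X
R(t) = 1 - t/9 - t²/9 (R(t) = 1 - (t*t + t)/9 = 1 - (t² + t)/9 = 1 - (t + t²)/9 = 1 + (-t/9 - t²/9) = 1 - t/9 - t²/9)
R(Z(1, U))² = (1 - 2*(3 + I*√5)/9 - 4*(3 + I*√5)²/9)² = (1 - (6 + 2*I*√5)/9 - (6 + 2*I*√5)²/9)² = (1 + (-⅔ - 2*I*√5/9) - (6 + 2*I*√5)²/9)² = (⅓ - (6 + 2*I*√5)²/9 - 2*I*√5/9)²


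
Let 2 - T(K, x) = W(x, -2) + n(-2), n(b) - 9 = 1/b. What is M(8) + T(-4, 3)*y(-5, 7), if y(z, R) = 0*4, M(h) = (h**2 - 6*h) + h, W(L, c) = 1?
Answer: 24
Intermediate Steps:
M(h) = h**2 - 5*h
y(z, R) = 0
n(b) = 9 + 1/b
T(K, x) = -15/2 (T(K, x) = 2 - (1 + (9 + 1/(-2))) = 2 - (1 + (9 - 1/2)) = 2 - (1 + 17/2) = 2 - 1*19/2 = 2 - 19/2 = -15/2)
M(8) + T(-4, 3)*y(-5, 7) = 8*(-5 + 8) - 15/2*0 = 8*3 + 0 = 24 + 0 = 24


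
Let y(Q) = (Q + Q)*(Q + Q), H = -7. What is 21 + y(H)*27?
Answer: 5313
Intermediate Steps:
y(Q) = 4*Q² (y(Q) = (2*Q)*(2*Q) = 4*Q²)
21 + y(H)*27 = 21 + (4*(-7)²)*27 = 21 + (4*49)*27 = 21 + 196*27 = 21 + 5292 = 5313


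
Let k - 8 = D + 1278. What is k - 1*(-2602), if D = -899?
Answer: 2989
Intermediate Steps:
k = 387 (k = 8 + (-899 + 1278) = 8 + 379 = 387)
k - 1*(-2602) = 387 - 1*(-2602) = 387 + 2602 = 2989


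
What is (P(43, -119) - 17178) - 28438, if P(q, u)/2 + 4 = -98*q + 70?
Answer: -53912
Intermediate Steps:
P(q, u) = 132 - 196*q (P(q, u) = -8 + 2*(-98*q + 70) = -8 + 2*(70 - 98*q) = -8 + (140 - 196*q) = 132 - 196*q)
(P(43, -119) - 17178) - 28438 = ((132 - 196*43) - 17178) - 28438 = ((132 - 8428) - 17178) - 28438 = (-8296 - 17178) - 28438 = -25474 - 28438 = -53912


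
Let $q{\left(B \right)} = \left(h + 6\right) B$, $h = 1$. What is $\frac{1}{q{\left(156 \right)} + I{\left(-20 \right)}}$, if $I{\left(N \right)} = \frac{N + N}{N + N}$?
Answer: $\frac{1}{1093} \approx 0.00091491$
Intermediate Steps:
$q{\left(B \right)} = 7 B$ ($q{\left(B \right)} = \left(1 + 6\right) B = 7 B$)
$I{\left(N \right)} = 1$ ($I{\left(N \right)} = \frac{2 N}{2 N} = 2 N \frac{1}{2 N} = 1$)
$\frac{1}{q{\left(156 \right)} + I{\left(-20 \right)}} = \frac{1}{7 \cdot 156 + 1} = \frac{1}{1092 + 1} = \frac{1}{1093}$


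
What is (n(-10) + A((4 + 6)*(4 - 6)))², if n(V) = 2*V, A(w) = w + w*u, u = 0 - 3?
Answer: 400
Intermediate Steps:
u = -3
A(w) = -2*w (A(w) = w + w*(-3) = w - 3*w = -2*w)
(n(-10) + A((4 + 6)*(4 - 6)))² = (2*(-10) - 2*(4 + 6)*(4 - 6))² = (-20 - 20*(-2))² = (-20 - 2*(-20))² = (-20 + 40)² = 20² = 400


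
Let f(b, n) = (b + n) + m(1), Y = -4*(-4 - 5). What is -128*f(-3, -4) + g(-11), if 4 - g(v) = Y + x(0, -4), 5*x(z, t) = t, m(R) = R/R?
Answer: 3684/5 ≈ 736.80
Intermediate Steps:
m(R) = 1
x(z, t) = t/5
Y = 36 (Y = -4*(-9) = 36)
g(v) = -156/5 (g(v) = 4 - (36 + (⅕)*(-4)) = 4 - (36 - ⅘) = 4 - 1*176/5 = 4 - 176/5 = -156/5)
f(b, n) = 1 + b + n (f(b, n) = (b + n) + 1 = 1 + b + n)
-128*f(-3, -4) + g(-11) = -128*(1 - 3 - 4) - 156/5 = -128*(-6) - 156/5 = 768 - 156/5 = 3684/5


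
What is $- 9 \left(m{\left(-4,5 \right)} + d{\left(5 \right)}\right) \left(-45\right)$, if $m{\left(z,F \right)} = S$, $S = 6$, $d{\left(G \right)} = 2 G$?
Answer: $6480$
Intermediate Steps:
$m{\left(z,F \right)} = 6$
$- 9 \left(m{\left(-4,5 \right)} + d{\left(5 \right)}\right) \left(-45\right) = - 9 \left(6 + 2 \cdot 5\right) \left(-45\right) = - 9 \left(6 + 10\right) \left(-45\right) = \left(-9\right) 16 \left(-45\right) = \left(-144\right) \left(-45\right) = 6480$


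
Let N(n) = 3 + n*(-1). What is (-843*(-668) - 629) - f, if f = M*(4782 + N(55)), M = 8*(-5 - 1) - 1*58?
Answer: 1063875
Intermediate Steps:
N(n) = 3 - n
M = -106 (M = 8*(-6) - 58 = -48 - 58 = -106)
f = -501380 (f = -106*(4782 + (3 - 1*55)) = -106*(4782 + (3 - 55)) = -106*(4782 - 52) = -106*4730 = -501380)
(-843*(-668) - 629) - f = (-843*(-668) - 629) - 1*(-501380) = (563124 - 629) + 501380 = 562495 + 501380 = 1063875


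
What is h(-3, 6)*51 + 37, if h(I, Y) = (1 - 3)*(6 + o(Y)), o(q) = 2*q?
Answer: -1799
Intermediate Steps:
h(I, Y) = -12 - 4*Y (h(I, Y) = (1 - 3)*(6 + 2*Y) = -2*(6 + 2*Y) = -12 - 4*Y)
h(-3, 6)*51 + 37 = (-12 - 4*6)*51 + 37 = (-12 - 24)*51 + 37 = -36*51 + 37 = -1836 + 37 = -1799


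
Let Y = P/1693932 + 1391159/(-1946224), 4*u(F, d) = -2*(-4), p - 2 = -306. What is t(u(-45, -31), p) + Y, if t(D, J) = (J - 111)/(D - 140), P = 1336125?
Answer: 8344131211207/2708061985488 ≈ 3.0812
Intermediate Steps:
p = -304 (p = 2 - 306 = -304)
u(F, d) = 2 (u(F, d) = (-2*(-4))/4 = (¼)*8 = 2)
t(D, J) = (-111 + J)/(-140 + D)
Y = 2903211843/39247275152 (Y = 1336125/1693932 + 1391159/(-1946224) = 1336125*(1/1693932) + 1391159*(-1/1946224) = 445375/564644 - 198737/278032 = 2903211843/39247275152 ≈ 0.073972)
t(u(-45, -31), p) + Y = (-111 - 304)/(-140 + 2) + 2903211843/39247275152 = -415/(-138) + 2903211843/39247275152 = -1/138*(-415) + 2903211843/39247275152 = 415/138 + 2903211843/39247275152 = 8344131211207/2708061985488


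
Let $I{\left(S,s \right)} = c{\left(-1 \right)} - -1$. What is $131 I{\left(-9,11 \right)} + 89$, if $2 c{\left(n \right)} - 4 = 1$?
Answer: $\frac{1095}{2} \approx 547.5$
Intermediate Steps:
$c{\left(n \right)} = \frac{5}{2}$ ($c{\left(n \right)} = 2 + \frac{1}{2} \cdot 1 = 2 + \frac{1}{2} = \frac{5}{2}$)
$I{\left(S,s \right)} = \frac{7}{2}$ ($I{\left(S,s \right)} = \frac{5}{2} - -1 = \frac{5}{2} + 1 = \frac{7}{2}$)
$131 I{\left(-9,11 \right)} + 89 = 131 \cdot \frac{7}{2} + 89 = \frac{917}{2} + 89 = \frac{1095}{2}$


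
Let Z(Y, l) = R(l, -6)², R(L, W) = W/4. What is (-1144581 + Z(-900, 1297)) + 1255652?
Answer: 444293/4 ≈ 1.1107e+5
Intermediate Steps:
R(L, W) = W/4 (R(L, W) = W*(¼) = W/4)
Z(Y, l) = 9/4 (Z(Y, l) = ((¼)*(-6))² = (-3/2)² = 9/4)
(-1144581 + Z(-900, 1297)) + 1255652 = (-1144581 + 9/4) + 1255652 = -4578315/4 + 1255652 = 444293/4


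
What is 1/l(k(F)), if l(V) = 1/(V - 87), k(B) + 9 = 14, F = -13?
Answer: -82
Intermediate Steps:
k(B) = 5 (k(B) = -9 + 14 = 5)
l(V) = 1/(-87 + V)
1/l(k(F)) = 1/(1/(-87 + 5)) = 1/(1/(-82)) = 1/(-1/82) = -82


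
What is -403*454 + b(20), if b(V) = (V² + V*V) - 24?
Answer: -182186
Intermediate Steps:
b(V) = -24 + 2*V² (b(V) = (V² + V²) - 24 = 2*V² - 24 = -24 + 2*V²)
-403*454 + b(20) = -403*454 + (-24 + 2*20²) = -182962 + (-24 + 2*400) = -182962 + (-24 + 800) = -182962 + 776 = -182186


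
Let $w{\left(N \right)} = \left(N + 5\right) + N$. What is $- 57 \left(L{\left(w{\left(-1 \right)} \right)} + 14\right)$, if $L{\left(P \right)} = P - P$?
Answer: $-798$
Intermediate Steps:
$w{\left(N \right)} = 5 + 2 N$ ($w{\left(N \right)} = \left(5 + N\right) + N = 5 + 2 N$)
$L{\left(P \right)} = 0$
$- 57 \left(L{\left(w{\left(-1 \right)} \right)} + 14\right) = - 57 \left(0 + 14\right) = \left(-57\right) 14 = -798$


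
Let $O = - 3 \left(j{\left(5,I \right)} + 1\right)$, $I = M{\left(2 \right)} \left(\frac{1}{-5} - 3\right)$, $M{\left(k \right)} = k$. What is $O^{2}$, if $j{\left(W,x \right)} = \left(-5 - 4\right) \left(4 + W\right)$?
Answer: $57600$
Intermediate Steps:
$I = - \frac{32}{5}$ ($I = 2 \left(\frac{1}{-5} - 3\right) = 2 \left(- \frac{1}{5} - 3\right) = 2 \left(- \frac{16}{5}\right) = - \frac{32}{5} \approx -6.4$)
$j{\left(W,x \right)} = -36 - 9 W$ ($j{\left(W,x \right)} = - 9 \left(4 + W\right) = -36 - 9 W$)
$O = 240$ ($O = - 3 \left(\left(-36 - 45\right) + 1\right) = - 3 \left(-81 + 1\right) = \left(-3\right) \left(-80\right) = 240$)
$O^{2} = 240^{2} = 57600$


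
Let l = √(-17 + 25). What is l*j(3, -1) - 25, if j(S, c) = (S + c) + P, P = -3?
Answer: -25 - 2*√2 ≈ -27.828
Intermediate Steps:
l = 2*√2 (l = √8 = 2*√2 ≈ 2.8284)
j(S, c) = -3 + S + c (j(S, c) = (S + c) - 3 = -3 + S + c)
l*j(3, -1) - 25 = (2*√2)*(-3 + 3 - 1) - 25 = (2*√2)*(-1) - 25 = -2*√2 - 25 = -25 - 2*√2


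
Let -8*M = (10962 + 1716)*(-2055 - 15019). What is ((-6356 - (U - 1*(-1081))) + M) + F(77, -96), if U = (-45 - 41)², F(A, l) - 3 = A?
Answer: 54086537/2 ≈ 2.7043e+7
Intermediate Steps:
F(A, l) = 3 + A
U = 7396 (U = (-86)² = 7396)
M = 54116043/2 (M = -(10962 + 1716)*(-2055 - 15019)/8 = -6339*(-17074)/4 = -⅛*(-216464172) = 54116043/2 ≈ 2.7058e+7)
((-6356 - (U - 1*(-1081))) + M) + F(77, -96) = ((-6356 - (7396 - 1*(-1081))) + 54116043/2) + (3 + 77) = ((-6356 - (7396 + 1081)) + 54116043/2) + 80 = ((-6356 - 1*8477) + 54116043/2) + 80 = ((-6356 - 8477) + 54116043/2) + 80 = (-14833 + 54116043/2) + 80 = 54086377/2 + 80 = 54086537/2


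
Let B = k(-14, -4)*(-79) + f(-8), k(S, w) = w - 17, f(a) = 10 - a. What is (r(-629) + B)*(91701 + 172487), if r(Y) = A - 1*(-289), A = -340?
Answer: 429569688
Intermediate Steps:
k(S, w) = -17 + w
r(Y) = -51 (r(Y) = -340 - 1*(-289) = -340 + 289 = -51)
B = 1677 (B = (-17 - 4)*(-79) + (10 - 1*(-8)) = -21*(-79) + (10 + 8) = 1659 + 18 = 1677)
(r(-629) + B)*(91701 + 172487) = (-51 + 1677)*(91701 + 172487) = 1626*264188 = 429569688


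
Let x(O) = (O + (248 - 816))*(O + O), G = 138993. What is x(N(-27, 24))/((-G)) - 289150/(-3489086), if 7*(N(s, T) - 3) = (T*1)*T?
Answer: 2674351609131/3960494664917 ≈ 0.67526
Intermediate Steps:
N(s, T) = 3 + T²/7 (N(s, T) = 3 + ((T*1)*T)/7 = 3 + (T*T)/7 = 3 + T²/7)
x(O) = 2*O*(-568 + O) (x(O) = (O - 568)*(2*O) = (-568 + O)*(2*O) = 2*O*(-568 + O))
x(N(-27, 24))/((-G)) - 289150/(-3489086) = (2*(3 + (⅐)*24²)*(-568 + (3 + (⅐)*24²)))/((-1*138993)) - 289150/(-3489086) = (2*(3 + (⅐)*576)*(-568 + (3 + (⅐)*576)))/(-138993) - 289150*(-1/3489086) = (2*(3 + 576/7)*(-568 + (3 + 576/7)))*(-1/138993) + 144575/1744543 = (2*(597/7)*(-568 + 597/7))*(-1/138993) + 144575/1744543 = (2*(597/7)*(-3379/7))*(-1/138993) + 144575/1744543 = -4034526/49*(-1/138993) + 144575/1744543 = 1344842/2270219 + 144575/1744543 = 2674351609131/3960494664917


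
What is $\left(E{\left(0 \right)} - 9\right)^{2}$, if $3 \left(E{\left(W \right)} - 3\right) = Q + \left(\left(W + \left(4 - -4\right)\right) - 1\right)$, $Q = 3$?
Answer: $\frac{64}{9} \approx 7.1111$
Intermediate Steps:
$E{\left(W \right)} = \frac{19}{3} + \frac{W}{3}$ ($E{\left(W \right)} = 3 + \frac{3 + \left(\left(W + \left(4 - -4\right)\right) - 1\right)}{3} = 3 + \frac{3 + \left(\left(W + \left(4 + 4\right)\right) - 1\right)}{3} = 3 + \frac{3 + \left(\left(W + 8\right) - 1\right)}{3} = 3 + \frac{3 + \left(\left(8 + W\right) - 1\right)}{3} = 3 + \frac{3 + \left(7 + W\right)}{3} = 3 + \frac{10 + W}{3} = 3 + \left(\frac{10}{3} + \frac{W}{3}\right) = \frac{19}{3} + \frac{W}{3}$)
$\left(E{\left(0 \right)} - 9\right)^{2} = \left(\left(\frac{19}{3} + \frac{1}{3} \cdot 0\right) - 9\right)^{2} = \left(\left(\frac{19}{3} + 0\right) - 9\right)^{2} = \left(\frac{19}{3} - 9\right)^{2} = \left(- \frac{8}{3}\right)^{2} = \frac{64}{9}$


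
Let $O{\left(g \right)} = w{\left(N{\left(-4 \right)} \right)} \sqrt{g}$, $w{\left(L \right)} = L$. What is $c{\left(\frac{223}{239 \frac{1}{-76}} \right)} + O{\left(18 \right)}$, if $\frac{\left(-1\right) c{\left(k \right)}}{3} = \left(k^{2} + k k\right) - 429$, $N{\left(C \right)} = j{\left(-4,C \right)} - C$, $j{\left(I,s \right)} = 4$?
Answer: $- \frac{1649893497}{57121} + 24 \sqrt{2} \approx -28850.0$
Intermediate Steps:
$N{\left(C \right)} = 4 - C$
$O{\left(g \right)} = 8 \sqrt{g}$ ($O{\left(g \right)} = \left(4 - -4\right) \sqrt{g} = \left(4 + 4\right) \sqrt{g} = 8 \sqrt{g}$)
$c{\left(k \right)} = 1287 - 6 k^{2}$ ($c{\left(k \right)} = - 3 \left(\left(k^{2} + k k\right) - 429\right) = - 3 \left(\left(k^{2} + k^{2}\right) - 429\right) = - 3 \left(2 k^{2} - 429\right) = - 3 \left(-429 + 2 k^{2}\right) = 1287 - 6 k^{2}$)
$c{\left(\frac{223}{239 \frac{1}{-76}} \right)} + O{\left(18 \right)} = \left(1287 - 6 \left(\frac{223}{239 \frac{1}{-76}}\right)^{2}\right) + 8 \sqrt{18} = \left(1287 - 6 \left(\frac{223}{239 \left(- \frac{1}{76}\right)}\right)^{2}\right) + 8 \cdot 3 \sqrt{2} = \left(1287 - 6 \left(\frac{223}{- \frac{239}{76}}\right)^{2}\right) + 24 \sqrt{2} = \left(1287 - 6 \left(223 \left(- \frac{76}{239}\right)\right)^{2}\right) + 24 \sqrt{2} = \left(1287 - 6 \left(- \frac{16948}{239}\right)^{2}\right) + 24 \sqrt{2} = \left(1287 - \frac{1723408224}{57121}\right) + 24 \sqrt{2} = - \frac{1649893497}{57121} + 24 \sqrt{2}$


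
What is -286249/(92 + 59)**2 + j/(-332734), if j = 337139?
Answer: -102931881105/7586667934 ≈ -13.567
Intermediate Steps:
-286249/(92 + 59)**2 + j/(-332734) = -286249/(92 + 59)**2 + 337139/(-332734) = -286249/(151**2) + 337139*(-1/332734) = -286249/22801 - 337139/332734 = -102931881105/7586667934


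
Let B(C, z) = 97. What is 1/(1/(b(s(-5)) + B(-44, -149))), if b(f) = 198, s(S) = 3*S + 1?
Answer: 295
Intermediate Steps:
s(S) = 1 + 3*S
1/(1/(b(s(-5)) + B(-44, -149))) = 1/(1/(198 + 97)) = 1/(1/295) = 295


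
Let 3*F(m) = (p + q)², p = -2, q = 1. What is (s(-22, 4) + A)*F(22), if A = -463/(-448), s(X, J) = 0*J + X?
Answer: -3131/448 ≈ -6.9888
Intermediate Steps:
s(X, J) = X (s(X, J) = 0 + X = X)
A = 463/448 (A = -463*(-1/448) = 463/448 ≈ 1.0335)
F(m) = ⅓ (F(m) = (-2 + 1)²/3 = (⅓)*(-1)² = (⅓)*1 = ⅓)
(s(-22, 4) + A)*F(22) = (-22 + 463/448)*(⅓) = -9393/448*⅓ = -3131/448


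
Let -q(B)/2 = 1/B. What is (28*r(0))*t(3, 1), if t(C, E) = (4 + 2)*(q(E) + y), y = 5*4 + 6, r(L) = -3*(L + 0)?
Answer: 0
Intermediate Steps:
q(B) = -2/B
r(L) = -3*L
y = 26 (y = 20 + 6 = 26)
t(C, E) = 156 - 12/E (t(C, E) = (4 + 2)*(-2/E + 26) = 6*(26 - 2/E) = 156 - 12/E)
(28*r(0))*t(3, 1) = (28*(-3*0))*(156 - 12/1) = (28*0)*(156 - 12*1) = 0*(156 - 12) = 0*144 = 0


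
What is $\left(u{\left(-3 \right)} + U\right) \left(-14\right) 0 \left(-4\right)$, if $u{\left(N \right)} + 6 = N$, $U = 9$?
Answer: $0$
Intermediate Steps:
$u{\left(N \right)} = -6 + N$
$\left(u{\left(-3 \right)} + U\right) \left(-14\right) 0 \left(-4\right) = \left(\left(-6 - 3\right) + 9\right) \left(-14\right) 0 \left(-4\right) = \left(-9 + 9\right) \left(-14\right) 0 = 0 \left(-14\right) 0 = 0 \cdot 0 = 0$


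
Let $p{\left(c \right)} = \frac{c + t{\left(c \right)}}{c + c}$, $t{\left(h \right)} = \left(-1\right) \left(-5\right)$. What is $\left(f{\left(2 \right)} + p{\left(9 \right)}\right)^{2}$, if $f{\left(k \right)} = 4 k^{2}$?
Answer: $\frac{22801}{81} \approx 281.49$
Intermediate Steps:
$t{\left(h \right)} = 5$
$p{\left(c \right)} = \frac{5 + c}{2 c}$ ($p{\left(c \right)} = \frac{c + 5}{c + c} = \frac{5 + c}{2 c}$)
$\left(f{\left(2 \right)} + p{\left(9 \right)}\right)^{2} = \left(4 \cdot 2^{2} + \frac{5 + 9}{2 \cdot 9}\right)^{2} = \left(4 \cdot 4 + \frac{1}{2} \cdot \frac{1}{9} \cdot 14\right)^{2} = \left(16 + \frac{7}{9}\right)^{2} = \left(\frac{151}{9}\right)^{2} = \frac{22801}{81}$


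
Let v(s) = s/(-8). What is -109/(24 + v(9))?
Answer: -872/183 ≈ -4.7650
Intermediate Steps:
v(s) = -s/8 (v(s) = s*(-⅛) = -s/8)
-109/(24 + v(9)) = -109/(24 - ⅛*9) = -109/(24 - 9/8) = -109/183/8 = -109*8/183 = -872/183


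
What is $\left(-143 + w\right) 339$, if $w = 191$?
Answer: $16272$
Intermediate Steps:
$\left(-143 + w\right) 339 = \left(-143 + 191\right) 339 = 48 \cdot 339 = 16272$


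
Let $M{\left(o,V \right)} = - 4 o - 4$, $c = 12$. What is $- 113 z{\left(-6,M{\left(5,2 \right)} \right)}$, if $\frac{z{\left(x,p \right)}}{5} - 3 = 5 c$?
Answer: $-35595$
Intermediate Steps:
$M{\left(o,V \right)} = -4 - 4 o$
$z{\left(x,p \right)} = 315$ ($z{\left(x,p \right)} = 15 + 5 \cdot 5 \cdot 12 = 15 + 5 \cdot 60 = 15 + 300 = 315$)
$- 113 z{\left(-6,M{\left(5,2 \right)} \right)} = \left(-113\right) 315 = -35595$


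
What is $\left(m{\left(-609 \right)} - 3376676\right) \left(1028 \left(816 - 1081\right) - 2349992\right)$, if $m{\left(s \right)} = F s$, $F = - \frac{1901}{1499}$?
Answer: $\frac{13270662468131380}{1499} \approx 8.853 \cdot 10^{12}$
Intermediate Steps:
$F = - \frac{1901}{1499}$ ($F = \left(-1901\right) \frac{1}{1499} = - \frac{1901}{1499} \approx -1.2682$)
$m{\left(s \right)} = - \frac{1901 s}{1499}$
$\left(m{\left(-609 \right)} - 3376676\right) \left(1028 \left(816 - 1081\right) - 2349992\right) = \left(\left(- \frac{1901}{1499}\right) \left(-609\right) - 3376676\right) \left(1028 \left(816 - 1081\right) - 2349992\right) = \left(\frac{1157709}{1499} - 3376676\right) \left(1028 \left(-265\right) - 2349992\right) = - \frac{5060479615 \left(-272420 - 2349992\right)}{1499} = \left(- \frac{5060479615}{1499}\right) \left(-2622412\right) = \frac{13270662468131380}{1499}$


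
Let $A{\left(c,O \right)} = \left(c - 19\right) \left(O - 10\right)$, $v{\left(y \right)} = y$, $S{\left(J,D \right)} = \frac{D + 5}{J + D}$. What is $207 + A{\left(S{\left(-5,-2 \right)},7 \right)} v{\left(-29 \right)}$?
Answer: $- \frac{10383}{7} \approx -1483.3$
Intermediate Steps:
$S{\left(J,D \right)} = \frac{5 + D}{D + J}$
$A{\left(c,O \right)} = \left(-19 + c\right) \left(-10 + O\right)$
$207 + A{\left(S{\left(-5,-2 \right)},7 \right)} v{\left(-29 \right)} = 207 + \left(190 - 133 - 10 \frac{5 - 2}{-2 - 5} + 7 \frac{5 - 2}{-2 - 5}\right) \left(-29\right) = 207 + \left(190 - 133 - 10 \frac{1}{-7} \cdot 3 + 7 \frac{1}{-7} \cdot 3\right) \left(-29\right) = 207 + \left(190 - 133 - 10 \left(\left(- \frac{1}{7}\right) 3\right) + 7 \left(\left(- \frac{1}{7}\right) 3\right)\right) \left(-29\right) = 207 + \left(190 - 133 - - \frac{30}{7} + 7 \left(- \frac{3}{7}\right)\right) \left(-29\right) = 207 + \left(190 - 133 + \frac{30}{7} - 3\right) \left(-29\right) = 207 + \frac{408}{7} \left(-29\right) = 207 - \frac{11832}{7} = - \frac{10383}{7}$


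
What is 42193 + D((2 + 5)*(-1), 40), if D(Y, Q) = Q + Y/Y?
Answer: 42234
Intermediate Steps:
D(Y, Q) = 1 + Q (D(Y, Q) = Q + 1 = 1 + Q)
42193 + D((2 + 5)*(-1), 40) = 42193 + (1 + 40) = 42193 + 41 = 42234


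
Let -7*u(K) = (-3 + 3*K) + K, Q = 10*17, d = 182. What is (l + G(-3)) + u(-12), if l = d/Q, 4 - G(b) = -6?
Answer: 10922/595 ≈ 18.356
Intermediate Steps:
G(b) = 10 (G(b) = 4 - 1*(-6) = 4 + 6 = 10)
Q = 170
u(K) = 3/7 - 4*K/7 (u(K) = -((-3 + 3*K) + K)/7 = -(-3 + 4*K)/7 = 3/7 - 4*K/7)
l = 91/85 (l = 182/170 = 182*(1/170) = 91/85 ≈ 1.0706)
(l + G(-3)) + u(-12) = (91/85 + 10) + (3/7 - 4/7*(-12)) = 941/85 + (3/7 + 48/7) = 941/85 + 51/7 = 10922/595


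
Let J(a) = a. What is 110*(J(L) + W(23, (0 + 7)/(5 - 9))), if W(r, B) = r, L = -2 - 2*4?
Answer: 1430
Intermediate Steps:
L = -10 (L = -2 - 8 = -10)
110*(J(L) + W(23, (0 + 7)/(5 - 9))) = 110*(-10 + 23) = 110*13 = 1430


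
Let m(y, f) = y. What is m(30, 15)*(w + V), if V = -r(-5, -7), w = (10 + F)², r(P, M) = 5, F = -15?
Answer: 600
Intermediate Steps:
w = 25 (w = (10 - 15)² = (-5)² = 25)
V = -5 (V = -1*5 = -5)
m(30, 15)*(w + V) = 30*(25 - 5) = 30*20 = 600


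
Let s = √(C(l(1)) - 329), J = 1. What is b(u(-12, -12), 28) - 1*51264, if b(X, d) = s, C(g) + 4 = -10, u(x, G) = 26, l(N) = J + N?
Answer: -51264 + 7*I*√7 ≈ -51264.0 + 18.52*I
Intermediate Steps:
l(N) = 1 + N
C(g) = -14 (C(g) = -4 - 10 = -14)
s = 7*I*√7 (s = √(-14 - 329) = √(-343) = 7*I*√7 ≈ 18.52*I)
b(X, d) = 7*I*√7
b(u(-12, -12), 28) - 1*51264 = 7*I*√7 - 1*51264 = 7*I*√7 - 51264 = -51264 + 7*I*√7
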